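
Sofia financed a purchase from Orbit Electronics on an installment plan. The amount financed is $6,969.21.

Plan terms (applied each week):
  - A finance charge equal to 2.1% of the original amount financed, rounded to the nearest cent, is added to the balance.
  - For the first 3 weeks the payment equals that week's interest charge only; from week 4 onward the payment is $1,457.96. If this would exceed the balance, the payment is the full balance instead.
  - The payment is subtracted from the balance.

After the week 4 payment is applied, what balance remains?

$5,657.60

# | Opening | Interest | Payment | End bal
1 | $6,969.21 | $146.35 | $146.35 | $6,969.21
2 | $6,969.21 | $146.35 | $146.35 | $6,969.21
3 | $6,969.21 | $146.35 | $146.35 | $6,969.21
4 | $6,969.21 | $146.35 | $1,457.96 | $5,657.60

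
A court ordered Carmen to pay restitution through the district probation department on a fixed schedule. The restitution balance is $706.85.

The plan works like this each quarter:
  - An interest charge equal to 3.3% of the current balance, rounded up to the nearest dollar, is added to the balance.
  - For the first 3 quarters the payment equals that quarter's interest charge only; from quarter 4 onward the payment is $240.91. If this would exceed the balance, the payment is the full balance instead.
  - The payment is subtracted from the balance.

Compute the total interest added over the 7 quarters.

Quarter 1: opening $706.85; interest $24.00 → $730.85; payment $24.00; balance $706.85
Quarter 2: opening $706.85; interest $24.00 → $730.85; payment $24.00; balance $706.85
Quarter 3: opening $706.85; interest $24.00 → $730.85; payment $24.00; balance $706.85
Quarter 4: opening $706.85; interest $24.00 → $730.85; payment $240.91; balance $489.94
Quarter 5: opening $489.94; interest $17.00 → $506.94; payment $240.91; balance $266.03
Quarter 6: opening $266.03; interest $9.00 → $275.03; payment $240.91; balance $34.12
Quarter 7: opening $34.12; interest $2.00 → $36.12; payment $36.12; balance $0.00
Total interest: $24.00 + $24.00 + $24.00 + $24.00 + $17.00 + $9.00 + $2.00 = $124.00

$124.00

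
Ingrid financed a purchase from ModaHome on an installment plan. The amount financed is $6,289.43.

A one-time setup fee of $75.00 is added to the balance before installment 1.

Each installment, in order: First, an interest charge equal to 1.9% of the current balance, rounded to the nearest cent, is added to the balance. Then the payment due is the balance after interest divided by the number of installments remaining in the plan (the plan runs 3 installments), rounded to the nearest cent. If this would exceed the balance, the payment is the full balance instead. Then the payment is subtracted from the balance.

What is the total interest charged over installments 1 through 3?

$244.92

Installment 1: $6,364.43 +$120.92 interest = $6,485.35; pay $2,161.78 → $4,323.57
Installment 2: $4,323.57 +$82.15 interest = $4,405.72; pay $2,202.86 → $2,202.86
Installment 3: $2,202.86 +$41.85 interest = $2,244.71; pay $2,244.71 → $0.00
Total interest: $120.92 + $82.15 + $41.85 = $244.92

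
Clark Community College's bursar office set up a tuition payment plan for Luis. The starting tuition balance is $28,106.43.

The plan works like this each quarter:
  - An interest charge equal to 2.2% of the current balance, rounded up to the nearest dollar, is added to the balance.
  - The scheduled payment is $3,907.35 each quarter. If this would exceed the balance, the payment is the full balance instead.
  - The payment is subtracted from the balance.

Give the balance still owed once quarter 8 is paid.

$0.00

Quarter 1: $28,106.43 +$619.00 interest = $28,725.43; pay $3,907.35 → $24,818.08
Quarter 2: $24,818.08 +$546.00 interest = $25,364.08; pay $3,907.35 → $21,456.73
Quarter 3: $21,456.73 +$473.00 interest = $21,929.73; pay $3,907.35 → $18,022.38
Quarter 4: $18,022.38 +$397.00 interest = $18,419.38; pay $3,907.35 → $14,512.03
Quarter 5: $14,512.03 +$320.00 interest = $14,832.03; pay $3,907.35 → $10,924.68
Quarter 6: $10,924.68 +$241.00 interest = $11,165.68; pay $3,907.35 → $7,258.33
Quarter 7: $7,258.33 +$160.00 interest = $7,418.33; pay $3,907.35 → $3,510.98
Quarter 8: $3,510.98 +$78.00 interest = $3,588.98; pay $3,588.98 → $0.00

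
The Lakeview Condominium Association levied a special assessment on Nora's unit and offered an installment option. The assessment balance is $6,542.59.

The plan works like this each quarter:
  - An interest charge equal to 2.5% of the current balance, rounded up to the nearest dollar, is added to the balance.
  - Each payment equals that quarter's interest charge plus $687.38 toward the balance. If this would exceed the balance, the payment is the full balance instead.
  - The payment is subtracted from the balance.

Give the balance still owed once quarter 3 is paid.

Quarter 1: opening $6,542.59; interest $164.00 → $6,706.59; payment $851.38; balance $5,855.21
Quarter 2: opening $5,855.21; interest $147.00 → $6,002.21; payment $834.38; balance $5,167.83
Quarter 3: opening $5,167.83; interest $130.00 → $5,297.83; payment $817.38; balance $4,480.45

$4,480.45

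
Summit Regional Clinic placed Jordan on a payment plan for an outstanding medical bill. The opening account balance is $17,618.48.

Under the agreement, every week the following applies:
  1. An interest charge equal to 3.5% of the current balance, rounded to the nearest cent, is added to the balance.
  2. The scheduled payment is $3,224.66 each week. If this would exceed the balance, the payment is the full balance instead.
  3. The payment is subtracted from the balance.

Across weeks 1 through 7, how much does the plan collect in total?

Week 1: opening $17,618.48; interest $616.65 → $18,235.13; payment $3,224.66; balance $15,010.47
Week 2: opening $15,010.47; interest $525.37 → $15,535.84; payment $3,224.66; balance $12,311.18
Week 3: opening $12,311.18; interest $430.89 → $12,742.07; payment $3,224.66; balance $9,517.41
Week 4: opening $9,517.41; interest $333.11 → $9,850.52; payment $3,224.66; balance $6,625.86
Week 5: opening $6,625.86; interest $231.91 → $6,857.77; payment $3,224.66; balance $3,633.11
Week 6: opening $3,633.11; interest $127.16 → $3,760.27; payment $3,224.66; balance $535.61
Week 7: opening $535.61; interest $18.75 → $554.36; payment $554.36; balance $0.00
Total paid: $19,902.32

$19,902.32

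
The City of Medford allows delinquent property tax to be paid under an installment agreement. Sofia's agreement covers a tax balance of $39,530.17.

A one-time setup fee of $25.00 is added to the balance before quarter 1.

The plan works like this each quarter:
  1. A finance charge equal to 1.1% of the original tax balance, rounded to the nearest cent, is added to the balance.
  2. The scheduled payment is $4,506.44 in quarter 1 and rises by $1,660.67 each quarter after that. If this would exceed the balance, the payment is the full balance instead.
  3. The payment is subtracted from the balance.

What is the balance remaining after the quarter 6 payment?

$0.00

# | Opening | Interest | Payment | End bal
1 | $39,555.17 | $434.83 | $4,506.44 | $35,483.56
2 | $35,483.56 | $434.83 | $6,167.11 | $29,751.28
3 | $29,751.28 | $434.83 | $7,827.78 | $22,358.33
4 | $22,358.33 | $434.83 | $9,488.45 | $13,304.71
5 | $13,304.71 | $434.83 | $11,149.12 | $2,590.42
6 | $2,590.42 | $434.83 | $3,025.25 | $0.00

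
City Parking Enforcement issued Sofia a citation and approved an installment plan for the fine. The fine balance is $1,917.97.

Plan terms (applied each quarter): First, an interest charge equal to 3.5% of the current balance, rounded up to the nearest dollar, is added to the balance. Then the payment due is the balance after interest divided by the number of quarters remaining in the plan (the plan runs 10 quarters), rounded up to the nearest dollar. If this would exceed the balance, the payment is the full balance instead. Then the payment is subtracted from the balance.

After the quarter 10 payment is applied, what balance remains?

$0.00

Quarter 1: $1,917.97 +$68.00 interest = $1,985.97; pay $199.00 → $1,786.97
Quarter 2: $1,786.97 +$63.00 interest = $1,849.97; pay $206.00 → $1,643.97
Quarter 3: $1,643.97 +$58.00 interest = $1,701.97; pay $213.00 → $1,488.97
Quarter 4: $1,488.97 +$53.00 interest = $1,541.97; pay $221.00 → $1,320.97
Quarter 5: $1,320.97 +$47.00 interest = $1,367.97; pay $228.00 → $1,139.97
Quarter 6: $1,139.97 +$40.00 interest = $1,179.97; pay $236.00 → $943.97
Quarter 7: $943.97 +$34.00 interest = $977.97; pay $245.00 → $732.97
Quarter 8: $732.97 +$26.00 interest = $758.97; pay $253.00 → $505.97
Quarter 9: $505.97 +$18.00 interest = $523.97; pay $262.00 → $261.97
Quarter 10: $261.97 +$10.00 interest = $271.97; pay $271.97 → $0.00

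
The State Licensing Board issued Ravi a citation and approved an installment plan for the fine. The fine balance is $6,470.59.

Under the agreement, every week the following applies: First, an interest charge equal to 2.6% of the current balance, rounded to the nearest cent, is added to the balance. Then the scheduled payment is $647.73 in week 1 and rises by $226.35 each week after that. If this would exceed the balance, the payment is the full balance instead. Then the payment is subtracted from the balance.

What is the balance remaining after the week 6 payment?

$0.00

# | Opening | Interest | Payment | End bal
1 | $6,470.59 | $168.24 | $647.73 | $5,991.10
2 | $5,991.10 | $155.77 | $874.08 | $5,272.79
3 | $5,272.79 | $137.09 | $1,100.43 | $4,309.45
4 | $4,309.45 | $112.05 | $1,326.78 | $3,094.72
5 | $3,094.72 | $80.46 | $1,553.13 | $1,622.05
6 | $1,622.05 | $42.17 | $1,664.22 | $0.00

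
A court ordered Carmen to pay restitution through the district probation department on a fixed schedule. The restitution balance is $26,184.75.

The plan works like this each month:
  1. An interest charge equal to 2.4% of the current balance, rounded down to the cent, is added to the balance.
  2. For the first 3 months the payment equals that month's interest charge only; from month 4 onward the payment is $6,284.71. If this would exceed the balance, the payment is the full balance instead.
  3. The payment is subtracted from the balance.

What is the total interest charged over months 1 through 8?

$3,636.95

# | Opening | Interest | Payment | End bal
1 | $26,184.75 | $628.43 | $628.43 | $26,184.75
2 | $26,184.75 | $628.43 | $628.43 | $26,184.75
3 | $26,184.75 | $628.43 | $628.43 | $26,184.75
4 | $26,184.75 | $628.43 | $6,284.71 | $20,528.47
5 | $20,528.47 | $492.68 | $6,284.71 | $14,736.44
6 | $14,736.44 | $353.67 | $6,284.71 | $8,805.40
7 | $8,805.40 | $211.32 | $6,284.71 | $2,732.01
8 | $2,732.01 | $65.56 | $2,797.57 | $0.00
Total interest: $628.43 + $628.43 + $628.43 + $628.43 + $492.68 + $353.67 + $211.32 + $65.56 = $3,636.95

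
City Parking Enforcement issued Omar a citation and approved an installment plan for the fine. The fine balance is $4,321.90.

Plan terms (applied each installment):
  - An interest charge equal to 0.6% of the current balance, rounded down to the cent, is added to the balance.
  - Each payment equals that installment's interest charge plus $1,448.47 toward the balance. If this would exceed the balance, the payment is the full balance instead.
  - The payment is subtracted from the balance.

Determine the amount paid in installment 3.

Installment 1: opening $4,321.90; interest $25.93 → $4,347.83; payment $1,474.40; balance $2,873.43
Installment 2: opening $2,873.43; interest $17.24 → $2,890.67; payment $1,465.71; balance $1,424.96
Installment 3: opening $1,424.96; interest $8.54 → $1,433.50; payment $1,433.50; balance $0.00

$1,433.50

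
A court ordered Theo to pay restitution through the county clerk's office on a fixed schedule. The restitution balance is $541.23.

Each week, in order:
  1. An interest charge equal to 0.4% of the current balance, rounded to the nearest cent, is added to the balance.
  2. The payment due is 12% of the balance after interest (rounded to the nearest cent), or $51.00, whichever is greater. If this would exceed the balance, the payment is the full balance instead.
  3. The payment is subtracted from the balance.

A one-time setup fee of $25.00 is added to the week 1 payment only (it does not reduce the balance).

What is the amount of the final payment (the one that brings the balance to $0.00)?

Week 1: $541.23 +$2.16 interest = $543.39; pay $65.21 (+ $25.00 fee) → $478.18
Week 2: $478.18 +$1.91 interest = $480.09; pay $57.61 → $422.48
Week 3: $422.48 +$1.69 interest = $424.17; pay $51.00 → $373.17
Week 4: $373.17 +$1.49 interest = $374.66; pay $51.00 → $323.66
Week 5: $323.66 +$1.29 interest = $324.95; pay $51.00 → $273.95
Week 6: $273.95 +$1.10 interest = $275.05; pay $51.00 → $224.05
Week 7: $224.05 +$0.90 interest = $224.95; pay $51.00 → $173.95
Week 8: $173.95 +$0.70 interest = $174.65; pay $51.00 → $123.65
Week 9: $123.65 +$0.49 interest = $124.14; pay $51.00 → $73.14
Week 10: $73.14 +$0.29 interest = $73.43; pay $51.00 → $22.43
Week 11: $22.43 +$0.09 interest = $22.52; pay $22.52 → $0.00

$22.52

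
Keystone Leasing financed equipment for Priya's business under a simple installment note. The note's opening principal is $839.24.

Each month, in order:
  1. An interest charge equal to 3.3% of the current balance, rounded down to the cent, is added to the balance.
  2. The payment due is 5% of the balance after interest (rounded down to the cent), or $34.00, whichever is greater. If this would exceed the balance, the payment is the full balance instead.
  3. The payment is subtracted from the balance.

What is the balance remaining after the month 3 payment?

Month 1: $839.24 +$27.69 interest = $866.93; pay $43.34 → $823.59
Month 2: $823.59 +$27.17 interest = $850.76; pay $42.53 → $808.23
Month 3: $808.23 +$26.67 interest = $834.90; pay $41.74 → $793.16

$793.16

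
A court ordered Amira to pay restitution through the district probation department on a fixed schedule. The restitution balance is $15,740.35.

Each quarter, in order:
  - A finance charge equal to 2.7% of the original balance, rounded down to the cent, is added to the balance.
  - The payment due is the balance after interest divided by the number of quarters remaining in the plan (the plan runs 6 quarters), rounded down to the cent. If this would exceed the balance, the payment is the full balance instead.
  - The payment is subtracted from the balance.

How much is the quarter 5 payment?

Quarter 1: $15,740.35 +$424.98 interest = $16,165.33; pay $2,694.22 → $13,471.11
Quarter 2: $13,471.11 +$424.98 interest = $13,896.09; pay $2,779.21 → $11,116.88
Quarter 3: $11,116.88 +$424.98 interest = $11,541.86; pay $2,885.46 → $8,656.40
Quarter 4: $8,656.40 +$424.98 interest = $9,081.38; pay $3,027.12 → $6,054.26
Quarter 5: $6,054.26 +$424.98 interest = $6,479.24; pay $3,239.62 → $3,239.62

$3,239.62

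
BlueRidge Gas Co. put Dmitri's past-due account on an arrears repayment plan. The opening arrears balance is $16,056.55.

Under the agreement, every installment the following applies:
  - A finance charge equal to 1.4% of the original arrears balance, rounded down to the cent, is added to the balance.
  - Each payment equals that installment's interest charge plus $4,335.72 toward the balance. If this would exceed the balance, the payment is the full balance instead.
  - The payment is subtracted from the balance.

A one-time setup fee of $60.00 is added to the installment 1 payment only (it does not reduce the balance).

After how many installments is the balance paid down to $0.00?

# | Opening | Interest | Payment | Fee | End bal
1 | $16,056.55 | $224.79 | $4,560.51 | $60.00 | $11,720.83
2 | $11,720.83 | $224.79 | $4,560.51 | — | $7,385.11
3 | $7,385.11 | $224.79 | $4,560.51 | — | $3,049.39
4 | $3,049.39 | $224.79 | $3,274.18 | — | $0.00
Balance reaches $0.00 in installment 4.

4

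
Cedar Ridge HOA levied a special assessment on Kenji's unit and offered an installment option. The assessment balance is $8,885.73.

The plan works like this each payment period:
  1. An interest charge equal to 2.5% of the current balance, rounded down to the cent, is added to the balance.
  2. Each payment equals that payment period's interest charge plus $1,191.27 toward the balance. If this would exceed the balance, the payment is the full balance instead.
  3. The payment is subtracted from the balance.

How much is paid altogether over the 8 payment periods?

$9,828.95

Payment period 1: opening $8,885.73; interest $222.14 → $9,107.87; payment $1,413.41; balance $7,694.46
Payment period 2: opening $7,694.46; interest $192.36 → $7,886.82; payment $1,383.63; balance $6,503.19
Payment period 3: opening $6,503.19; interest $162.57 → $6,665.76; payment $1,353.84; balance $5,311.92
Payment period 4: opening $5,311.92; interest $132.79 → $5,444.71; payment $1,324.06; balance $4,120.65
Payment period 5: opening $4,120.65; interest $103.01 → $4,223.66; payment $1,294.28; balance $2,929.38
Payment period 6: opening $2,929.38; interest $73.23 → $3,002.61; payment $1,264.50; balance $1,738.11
Payment period 7: opening $1,738.11; interest $43.45 → $1,781.56; payment $1,234.72; balance $546.84
Payment period 8: opening $546.84; interest $13.67 → $560.51; payment $560.51; balance $0.00
Total paid: $9,828.95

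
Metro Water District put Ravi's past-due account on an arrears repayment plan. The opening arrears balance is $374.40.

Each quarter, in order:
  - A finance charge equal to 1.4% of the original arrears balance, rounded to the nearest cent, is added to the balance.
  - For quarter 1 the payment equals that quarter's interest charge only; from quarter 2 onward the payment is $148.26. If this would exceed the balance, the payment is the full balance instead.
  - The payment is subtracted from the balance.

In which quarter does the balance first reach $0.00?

4

Quarter 1: $374.40 +$5.24 interest = $379.64; pay $5.24 → $374.40
Quarter 2: $374.40 +$5.24 interest = $379.64; pay $148.26 → $231.38
Quarter 3: $231.38 +$5.24 interest = $236.62; pay $148.26 → $88.36
Quarter 4: $88.36 +$5.24 interest = $93.60; pay $93.60 → $0.00
Balance reaches $0.00 in quarter 4.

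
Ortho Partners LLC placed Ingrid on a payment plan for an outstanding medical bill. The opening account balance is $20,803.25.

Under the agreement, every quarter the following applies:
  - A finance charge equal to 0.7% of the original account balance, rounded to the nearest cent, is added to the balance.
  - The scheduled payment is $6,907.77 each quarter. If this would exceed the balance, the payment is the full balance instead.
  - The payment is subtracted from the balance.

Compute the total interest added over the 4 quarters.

Quarter 1: opening $20,803.25; interest $145.62 → $20,948.87; payment $6,907.77; balance $14,041.10
Quarter 2: opening $14,041.10; interest $145.62 → $14,186.72; payment $6,907.77; balance $7,278.95
Quarter 3: opening $7,278.95; interest $145.62 → $7,424.57; payment $6,907.77; balance $516.80
Quarter 4: opening $516.80; interest $145.62 → $662.42; payment $662.42; balance $0.00
Total interest: $145.62 + $145.62 + $145.62 + $145.62 = $582.48

$582.48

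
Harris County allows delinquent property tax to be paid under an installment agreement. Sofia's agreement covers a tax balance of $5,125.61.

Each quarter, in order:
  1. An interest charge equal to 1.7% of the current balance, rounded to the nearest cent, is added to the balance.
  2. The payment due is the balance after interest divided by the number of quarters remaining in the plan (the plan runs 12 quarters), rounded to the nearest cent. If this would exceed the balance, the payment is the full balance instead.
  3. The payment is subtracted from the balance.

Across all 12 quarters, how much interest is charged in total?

$603.22

Quarter 1: $5,125.61 +$87.14 interest = $5,212.75; pay $434.40 → $4,778.35
Quarter 2: $4,778.35 +$81.23 interest = $4,859.58; pay $441.78 → $4,417.80
Quarter 3: $4,417.80 +$75.10 interest = $4,492.90; pay $449.29 → $4,043.61
Quarter 4: $4,043.61 +$68.74 interest = $4,112.35; pay $456.93 → $3,655.42
Quarter 5: $3,655.42 +$62.14 interest = $3,717.56; pay $464.70 → $3,252.86
Quarter 6: $3,252.86 +$55.30 interest = $3,308.16; pay $472.59 → $2,835.57
Quarter 7: $2,835.57 +$48.20 interest = $2,883.77; pay $480.63 → $2,403.14
Quarter 8: $2,403.14 +$40.85 interest = $2,443.99; pay $488.80 → $1,955.19
Quarter 9: $1,955.19 +$33.24 interest = $1,988.43; pay $497.11 → $1,491.32
Quarter 10: $1,491.32 +$25.35 interest = $1,516.67; pay $505.56 → $1,011.11
Quarter 11: $1,011.11 +$17.19 interest = $1,028.30; pay $514.15 → $514.15
Quarter 12: $514.15 +$8.74 interest = $522.89; pay $522.89 → $0.00
Total interest: $87.14 + $81.23 + $75.10 + $68.74 + $62.14 + $55.30 + $48.20 + $40.85 + $33.24 + $25.35 + $17.19 + $8.74 = $603.22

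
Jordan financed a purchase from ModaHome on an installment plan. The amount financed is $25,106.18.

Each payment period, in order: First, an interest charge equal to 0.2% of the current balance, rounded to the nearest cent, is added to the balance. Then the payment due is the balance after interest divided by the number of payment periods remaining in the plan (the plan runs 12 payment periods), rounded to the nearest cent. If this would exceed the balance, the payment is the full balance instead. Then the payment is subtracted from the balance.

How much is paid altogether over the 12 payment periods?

Payment period 1: $25,106.18 +$50.21 interest = $25,156.39; pay $2,096.37 → $23,060.02
Payment period 2: $23,060.02 +$46.12 interest = $23,106.14; pay $2,100.56 → $21,005.58
Payment period 3: $21,005.58 +$42.01 interest = $21,047.59; pay $2,104.76 → $18,942.83
Payment period 4: $18,942.83 +$37.89 interest = $18,980.72; pay $2,108.97 → $16,871.75
Payment period 5: $16,871.75 +$33.74 interest = $16,905.49; pay $2,113.19 → $14,792.30
Payment period 6: $14,792.30 +$29.58 interest = $14,821.88; pay $2,117.41 → $12,704.47
Payment period 7: $12,704.47 +$25.41 interest = $12,729.88; pay $2,121.65 → $10,608.23
Payment period 8: $10,608.23 +$21.22 interest = $10,629.45; pay $2,125.89 → $8,503.56
Payment period 9: $8,503.56 +$17.01 interest = $8,520.57; pay $2,130.14 → $6,390.43
Payment period 10: $6,390.43 +$12.78 interest = $6,403.21; pay $2,134.40 → $4,268.81
Payment period 11: $4,268.81 +$8.54 interest = $4,277.35; pay $2,138.68 → $2,138.67
Payment period 12: $2,138.67 +$4.28 interest = $2,142.95; pay $2,142.95 → $0.00
Total paid: $25,434.97

$25,434.97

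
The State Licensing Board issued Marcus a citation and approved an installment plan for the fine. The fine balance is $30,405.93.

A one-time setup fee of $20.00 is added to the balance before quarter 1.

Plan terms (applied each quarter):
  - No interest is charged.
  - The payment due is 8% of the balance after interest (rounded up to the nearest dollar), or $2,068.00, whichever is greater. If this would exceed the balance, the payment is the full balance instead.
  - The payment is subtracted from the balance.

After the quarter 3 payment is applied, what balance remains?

Quarter 1: opening $30,425.93; payment $2,435.00; balance $27,990.93
Quarter 2: opening $27,990.93; payment $2,240.00; balance $25,750.93
Quarter 3: opening $25,750.93; payment $2,068.00; balance $23,682.93

$23,682.93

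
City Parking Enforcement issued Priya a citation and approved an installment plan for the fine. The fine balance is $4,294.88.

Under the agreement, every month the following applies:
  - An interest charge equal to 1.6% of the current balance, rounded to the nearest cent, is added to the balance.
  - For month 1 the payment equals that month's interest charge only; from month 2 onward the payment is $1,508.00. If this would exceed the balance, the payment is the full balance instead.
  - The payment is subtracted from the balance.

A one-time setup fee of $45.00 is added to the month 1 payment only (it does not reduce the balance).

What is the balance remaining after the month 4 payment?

$0.00

Month 1: opening $4,294.88; interest $68.72 → $4,363.60; payment $68.72 (+ $45.00 fee); balance $4,294.88
Month 2: opening $4,294.88; interest $68.72 → $4,363.60; payment $1,508.00; balance $2,855.60
Month 3: opening $2,855.60; interest $45.69 → $2,901.29; payment $1,508.00; balance $1,393.29
Month 4: opening $1,393.29; interest $22.29 → $1,415.58; payment $1,415.58; balance $0.00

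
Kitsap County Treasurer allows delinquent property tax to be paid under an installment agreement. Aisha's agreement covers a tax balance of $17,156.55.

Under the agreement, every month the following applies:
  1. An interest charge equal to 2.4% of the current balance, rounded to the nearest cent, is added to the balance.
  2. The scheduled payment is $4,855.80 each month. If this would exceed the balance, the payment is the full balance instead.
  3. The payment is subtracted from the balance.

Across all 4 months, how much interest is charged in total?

Month 1: $17,156.55 +$411.76 interest = $17,568.31; pay $4,855.80 → $12,712.51
Month 2: $12,712.51 +$305.10 interest = $13,017.61; pay $4,855.80 → $8,161.81
Month 3: $8,161.81 +$195.88 interest = $8,357.69; pay $4,855.80 → $3,501.89
Month 4: $3,501.89 +$84.05 interest = $3,585.94; pay $3,585.94 → $0.00
Total interest: $411.76 + $305.10 + $195.88 + $84.05 = $996.79

$996.79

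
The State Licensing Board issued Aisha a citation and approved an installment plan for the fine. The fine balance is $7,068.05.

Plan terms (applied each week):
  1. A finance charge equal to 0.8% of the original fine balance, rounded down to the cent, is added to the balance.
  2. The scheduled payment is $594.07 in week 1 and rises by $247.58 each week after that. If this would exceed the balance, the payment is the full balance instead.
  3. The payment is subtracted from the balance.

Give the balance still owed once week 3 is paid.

$4,712.72

# | Opening | Interest | Payment | End bal
1 | $7,068.05 | $56.54 | $594.07 | $6,530.52
2 | $6,530.52 | $56.54 | $841.65 | $5,745.41
3 | $5,745.41 | $56.54 | $1,089.23 | $4,712.72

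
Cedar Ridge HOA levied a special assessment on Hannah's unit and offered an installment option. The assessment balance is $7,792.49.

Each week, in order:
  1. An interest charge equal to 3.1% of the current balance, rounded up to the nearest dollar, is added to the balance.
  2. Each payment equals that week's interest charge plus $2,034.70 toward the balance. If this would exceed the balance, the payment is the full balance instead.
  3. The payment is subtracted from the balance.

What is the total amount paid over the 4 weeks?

$8,382.49

# | Opening | Interest | Payment | End bal
1 | $7,792.49 | $242.00 | $2,276.70 | $5,757.79
2 | $5,757.79 | $179.00 | $2,213.70 | $3,723.09
3 | $3,723.09 | $116.00 | $2,150.70 | $1,688.39
4 | $1,688.39 | $53.00 | $1,741.39 | $0.00
Total paid: $8,382.49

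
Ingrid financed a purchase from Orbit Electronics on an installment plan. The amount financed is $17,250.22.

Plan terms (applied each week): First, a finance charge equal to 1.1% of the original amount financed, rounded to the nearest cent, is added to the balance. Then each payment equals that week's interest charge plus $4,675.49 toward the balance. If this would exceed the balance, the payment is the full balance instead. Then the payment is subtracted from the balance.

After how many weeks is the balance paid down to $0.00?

Week 1: opening $17,250.22; interest $189.75 → $17,439.97; payment $4,865.24; balance $12,574.73
Week 2: opening $12,574.73; interest $189.75 → $12,764.48; payment $4,865.24; balance $7,899.24
Week 3: opening $7,899.24; interest $189.75 → $8,088.99; payment $4,865.24; balance $3,223.75
Week 4: opening $3,223.75; interest $189.75 → $3,413.50; payment $3,413.50; balance $0.00
Balance reaches $0.00 in week 4.

4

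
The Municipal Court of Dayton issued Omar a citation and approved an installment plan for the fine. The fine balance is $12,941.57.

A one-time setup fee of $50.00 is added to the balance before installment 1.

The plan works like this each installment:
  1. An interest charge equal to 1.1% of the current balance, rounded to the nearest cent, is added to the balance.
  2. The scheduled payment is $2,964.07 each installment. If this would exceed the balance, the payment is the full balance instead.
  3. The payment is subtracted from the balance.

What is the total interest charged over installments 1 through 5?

Installment 1: opening $12,991.57; interest $142.91 → $13,134.48; payment $2,964.07; balance $10,170.41
Installment 2: opening $10,170.41; interest $111.87 → $10,282.28; payment $2,964.07; balance $7,318.21
Installment 3: opening $7,318.21; interest $80.50 → $7,398.71; payment $2,964.07; balance $4,434.64
Installment 4: opening $4,434.64; interest $48.78 → $4,483.42; payment $2,964.07; balance $1,519.35
Installment 5: opening $1,519.35; interest $16.71 → $1,536.06; payment $1,536.06; balance $0.00
Total interest: $142.91 + $111.87 + $80.50 + $48.78 + $16.71 = $400.77

$400.77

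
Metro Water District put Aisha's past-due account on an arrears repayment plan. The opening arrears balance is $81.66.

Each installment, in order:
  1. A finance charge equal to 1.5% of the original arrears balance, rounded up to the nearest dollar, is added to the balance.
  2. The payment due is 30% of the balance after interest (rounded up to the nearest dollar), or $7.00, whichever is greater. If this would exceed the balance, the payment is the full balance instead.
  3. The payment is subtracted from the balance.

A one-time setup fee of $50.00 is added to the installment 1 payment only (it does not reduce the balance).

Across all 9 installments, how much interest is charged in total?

Installment 1: $81.66 +$2.00 interest = $83.66; pay $26.00 (+ $50.00 fee) → $57.66
Installment 2: $57.66 +$2.00 interest = $59.66; pay $18.00 → $41.66
Installment 3: $41.66 +$2.00 interest = $43.66; pay $14.00 → $29.66
Installment 4: $29.66 +$2.00 interest = $31.66; pay $10.00 → $21.66
Installment 5: $21.66 +$2.00 interest = $23.66; pay $8.00 → $15.66
Installment 6: $15.66 +$2.00 interest = $17.66; pay $7.00 → $10.66
Installment 7: $10.66 +$2.00 interest = $12.66; pay $7.00 → $5.66
Installment 8: $5.66 +$2.00 interest = $7.66; pay $7.00 → $0.66
Installment 9: $0.66 +$2.00 interest = $2.66; pay $2.66 → $0.00
Total interest: $2.00 + $2.00 + $2.00 + $2.00 + $2.00 + $2.00 + $2.00 + $2.00 + $2.00 = $18.00

$18.00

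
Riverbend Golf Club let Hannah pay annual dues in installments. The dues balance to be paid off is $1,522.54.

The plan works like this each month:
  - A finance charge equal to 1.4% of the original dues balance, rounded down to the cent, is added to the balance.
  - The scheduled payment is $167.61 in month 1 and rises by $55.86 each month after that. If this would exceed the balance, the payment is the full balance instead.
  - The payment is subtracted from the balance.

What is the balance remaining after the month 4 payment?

# | Opening | Interest | Payment | End bal
1 | $1,522.54 | $21.31 | $167.61 | $1,376.24
2 | $1,376.24 | $21.31 | $223.47 | $1,174.08
3 | $1,174.08 | $21.31 | $279.33 | $916.06
4 | $916.06 | $21.31 | $335.19 | $602.18

$602.18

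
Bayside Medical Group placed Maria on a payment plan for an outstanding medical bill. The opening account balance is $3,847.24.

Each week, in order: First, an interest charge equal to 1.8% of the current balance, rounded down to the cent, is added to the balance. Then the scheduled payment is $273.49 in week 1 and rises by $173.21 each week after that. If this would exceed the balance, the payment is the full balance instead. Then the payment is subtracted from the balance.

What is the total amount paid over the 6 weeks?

Week 1: $3,847.24 +$69.25 interest = $3,916.49; pay $273.49 → $3,643.00
Week 2: $3,643.00 +$65.57 interest = $3,708.57; pay $446.70 → $3,261.87
Week 3: $3,261.87 +$58.71 interest = $3,320.58; pay $619.91 → $2,700.67
Week 4: $2,700.67 +$48.61 interest = $2,749.28; pay $793.12 → $1,956.16
Week 5: $1,956.16 +$35.21 interest = $1,991.37; pay $966.33 → $1,025.04
Week 6: $1,025.04 +$18.45 interest = $1,043.49; pay $1,043.49 → $0.00
Total paid: $4,143.04

$4,143.04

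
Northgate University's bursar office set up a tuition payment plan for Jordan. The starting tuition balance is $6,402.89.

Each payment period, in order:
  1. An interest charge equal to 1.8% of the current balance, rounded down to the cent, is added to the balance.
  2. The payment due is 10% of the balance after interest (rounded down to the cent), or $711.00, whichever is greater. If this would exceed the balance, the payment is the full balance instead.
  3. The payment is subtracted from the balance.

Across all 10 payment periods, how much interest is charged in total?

Payment period 1: $6,402.89 +$115.25 interest = $6,518.14; pay $711.00 → $5,807.14
Payment period 2: $5,807.14 +$104.52 interest = $5,911.66; pay $711.00 → $5,200.66
Payment period 3: $5,200.66 +$93.61 interest = $5,294.27; pay $711.00 → $4,583.27
Payment period 4: $4,583.27 +$82.49 interest = $4,665.76; pay $711.00 → $3,954.76
Payment period 5: $3,954.76 +$71.18 interest = $4,025.94; pay $711.00 → $3,314.94
Payment period 6: $3,314.94 +$59.66 interest = $3,374.60; pay $711.00 → $2,663.60
Payment period 7: $2,663.60 +$47.94 interest = $2,711.54; pay $711.00 → $2,000.54
Payment period 8: $2,000.54 +$36.00 interest = $2,036.54; pay $711.00 → $1,325.54
Payment period 9: $1,325.54 +$23.85 interest = $1,349.39; pay $711.00 → $638.39
Payment period 10: $638.39 +$11.49 interest = $649.88; pay $649.88 → $0.00
Total interest: $115.25 + $104.52 + $93.61 + $82.49 + $71.18 + $59.66 + $47.94 + $36.00 + $23.85 + $11.49 = $645.99

$645.99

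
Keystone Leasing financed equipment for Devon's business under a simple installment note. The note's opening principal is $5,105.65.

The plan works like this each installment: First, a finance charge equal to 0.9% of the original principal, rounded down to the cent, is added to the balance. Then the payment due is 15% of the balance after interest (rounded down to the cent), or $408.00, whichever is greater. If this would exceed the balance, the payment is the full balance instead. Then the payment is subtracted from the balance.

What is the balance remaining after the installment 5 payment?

# | Opening | Interest | Payment | End bal
1 | $5,105.65 | $45.95 | $772.74 | $4,378.86
2 | $4,378.86 | $45.95 | $663.72 | $3,761.09
3 | $3,761.09 | $45.95 | $571.05 | $3,235.99
4 | $3,235.99 | $45.95 | $492.29 | $2,789.65
5 | $2,789.65 | $45.95 | $425.34 | $2,410.26

$2,410.26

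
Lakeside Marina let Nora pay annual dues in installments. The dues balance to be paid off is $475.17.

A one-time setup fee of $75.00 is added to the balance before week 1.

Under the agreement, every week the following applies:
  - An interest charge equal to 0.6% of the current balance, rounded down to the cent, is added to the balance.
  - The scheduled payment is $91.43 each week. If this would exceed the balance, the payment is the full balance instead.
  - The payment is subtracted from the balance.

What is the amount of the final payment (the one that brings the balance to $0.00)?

Week 1: $550.17 +$3.30 interest = $553.47; pay $91.43 → $462.04
Week 2: $462.04 +$2.77 interest = $464.81; pay $91.43 → $373.38
Week 3: $373.38 +$2.24 interest = $375.62; pay $91.43 → $284.19
Week 4: $284.19 +$1.70 interest = $285.89; pay $91.43 → $194.46
Week 5: $194.46 +$1.16 interest = $195.62; pay $91.43 → $104.19
Week 6: $104.19 +$0.62 interest = $104.81; pay $91.43 → $13.38
Week 7: $13.38 +$0.08 interest = $13.46; pay $13.46 → $0.00

$13.46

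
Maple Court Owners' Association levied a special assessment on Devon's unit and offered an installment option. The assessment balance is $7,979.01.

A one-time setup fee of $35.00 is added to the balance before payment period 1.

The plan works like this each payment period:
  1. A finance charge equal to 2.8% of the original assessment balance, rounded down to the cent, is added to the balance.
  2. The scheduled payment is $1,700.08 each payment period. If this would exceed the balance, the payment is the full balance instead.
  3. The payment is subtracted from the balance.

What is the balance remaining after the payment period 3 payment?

$3,584.00

# | Opening | Interest | Payment | End bal
1 | $8,014.01 | $223.41 | $1,700.08 | $6,537.34
2 | $6,537.34 | $223.41 | $1,700.08 | $5,060.67
3 | $5,060.67 | $223.41 | $1,700.08 | $3,584.00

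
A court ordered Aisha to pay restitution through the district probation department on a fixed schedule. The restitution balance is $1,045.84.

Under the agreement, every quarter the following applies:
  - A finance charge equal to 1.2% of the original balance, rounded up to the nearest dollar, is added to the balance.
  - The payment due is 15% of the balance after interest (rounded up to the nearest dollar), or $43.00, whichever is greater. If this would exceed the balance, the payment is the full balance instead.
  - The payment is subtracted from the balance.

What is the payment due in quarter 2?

Quarter 1: $1,045.84 +$13.00 interest = $1,058.84; pay $159.00 → $899.84
Quarter 2: $899.84 +$13.00 interest = $912.84; pay $137.00 → $775.84

$137.00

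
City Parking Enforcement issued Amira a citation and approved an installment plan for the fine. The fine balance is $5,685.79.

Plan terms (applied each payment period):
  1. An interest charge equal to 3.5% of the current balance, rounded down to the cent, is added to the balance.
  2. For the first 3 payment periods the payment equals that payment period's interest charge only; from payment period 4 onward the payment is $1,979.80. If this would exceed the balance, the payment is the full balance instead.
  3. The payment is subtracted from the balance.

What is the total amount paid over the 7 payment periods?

$6,696.01

Payment period 1: $5,685.79 +$199.00 interest = $5,884.79; pay $199.00 → $5,685.79
Payment period 2: $5,685.79 +$199.00 interest = $5,884.79; pay $199.00 → $5,685.79
Payment period 3: $5,685.79 +$199.00 interest = $5,884.79; pay $199.00 → $5,685.79
Payment period 4: $5,685.79 +$199.00 interest = $5,884.79; pay $1,979.80 → $3,904.99
Payment period 5: $3,904.99 +$136.67 interest = $4,041.66; pay $1,979.80 → $2,061.86
Payment period 6: $2,061.86 +$72.16 interest = $2,134.02; pay $1,979.80 → $154.22
Payment period 7: $154.22 +$5.39 interest = $159.61; pay $159.61 → $0.00
Total paid: $6,696.01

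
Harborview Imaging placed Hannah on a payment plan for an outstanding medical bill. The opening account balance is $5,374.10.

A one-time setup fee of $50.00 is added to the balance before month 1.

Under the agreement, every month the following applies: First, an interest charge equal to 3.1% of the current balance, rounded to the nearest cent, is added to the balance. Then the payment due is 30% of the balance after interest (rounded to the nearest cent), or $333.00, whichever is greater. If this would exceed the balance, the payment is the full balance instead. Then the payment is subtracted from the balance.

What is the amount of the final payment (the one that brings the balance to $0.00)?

$137.68

Month 1: opening $5,424.10; interest $168.15 → $5,592.25; payment $1,677.68; balance $3,914.57
Month 2: opening $3,914.57; interest $121.35 → $4,035.92; payment $1,210.78; balance $2,825.14
Month 3: opening $2,825.14; interest $87.58 → $2,912.72; payment $873.82; balance $2,038.90
Month 4: opening $2,038.90; interest $63.21 → $2,102.11; payment $630.63; balance $1,471.48
Month 5: opening $1,471.48; interest $45.62 → $1,517.10; payment $455.13; balance $1,061.97
Month 6: opening $1,061.97; interest $32.92 → $1,094.89; payment $333.00; balance $761.89
Month 7: opening $761.89; interest $23.62 → $785.51; payment $333.00; balance $452.51
Month 8: opening $452.51; interest $14.03 → $466.54; payment $333.00; balance $133.54
Month 9: opening $133.54; interest $4.14 → $137.68; payment $137.68; balance $0.00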